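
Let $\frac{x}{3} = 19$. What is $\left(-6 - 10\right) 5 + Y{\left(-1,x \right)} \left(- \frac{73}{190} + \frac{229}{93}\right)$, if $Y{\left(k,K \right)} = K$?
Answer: $\frac{11921}{310} \approx 38.455$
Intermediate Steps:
$x = 57$ ($x = 3 \cdot 19 = 57$)
$\left(-6 - 10\right) 5 + Y{\left(-1,x \right)} \left(- \frac{73}{190} + \frac{229}{93}\right) = \left(-6 - 10\right) 5 + 57 \left(- \frac{73}{190} + \frac{229}{93}\right) = \left(-16\right) 5 + 57 \left(\left(-73\right) \frac{1}{190} + 229 \cdot \frac{1}{93}\right) = -80 + 57 \left(- \frac{73}{190} + \frac{229}{93}\right) = -80 + 57 \cdot \frac{36721}{17670} = -80 + \frac{36721}{310} = \frac{11921}{310}$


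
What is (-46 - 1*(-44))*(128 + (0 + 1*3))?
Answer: -262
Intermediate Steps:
(-46 - 1*(-44))*(128 + (0 + 1*3)) = (-46 + 44)*(128 + (0 + 3)) = -2*(128 + 3) = -2*131 = -262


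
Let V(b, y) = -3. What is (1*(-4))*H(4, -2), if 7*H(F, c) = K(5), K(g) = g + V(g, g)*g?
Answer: 40/7 ≈ 5.7143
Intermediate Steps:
K(g) = -2*g (K(g) = g - 3*g = -2*g)
H(F, c) = -10/7 (H(F, c) = (-2*5)/7 = (1/7)*(-10) = -10/7)
(1*(-4))*H(4, -2) = (1*(-4))*(-10/7) = -4*(-10/7) = 40/7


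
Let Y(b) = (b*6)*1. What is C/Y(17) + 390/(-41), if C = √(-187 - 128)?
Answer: -390/41 + I*√35/34 ≈ -9.5122 + 0.174*I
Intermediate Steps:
C = 3*I*√35 (C = √(-315) = 3*I*√35 ≈ 17.748*I)
Y(b) = 6*b (Y(b) = (6*b)*1 = 6*b)
C/Y(17) + 390/(-41) = (3*I*√35)/((6*17)) + 390/(-41) = (3*I*√35)/102 + 390*(-1/41) = (3*I*√35)*(1/102) - 390/41 = I*√35/34 - 390/41 = -390/41 + I*√35/34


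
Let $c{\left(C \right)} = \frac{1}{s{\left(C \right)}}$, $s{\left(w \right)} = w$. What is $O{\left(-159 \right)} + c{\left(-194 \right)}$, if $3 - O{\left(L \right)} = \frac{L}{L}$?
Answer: $\frac{387}{194} \approx 1.9948$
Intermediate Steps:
$O{\left(L \right)} = 2$ ($O{\left(L \right)} = 3 - \frac{L}{L} = 3 - 1 = 2$)
$c{\left(C \right)} = \frac{1}{C}$
$O{\left(-159 \right)} + c{\left(-194 \right)} = 2 + \frac{1}{-194} = 2 - \frac{1}{194} = \frac{387}{194}$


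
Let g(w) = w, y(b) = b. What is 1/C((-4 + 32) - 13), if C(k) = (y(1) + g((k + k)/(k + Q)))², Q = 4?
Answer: 361/2401 ≈ 0.15035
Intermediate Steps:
C(k) = (1 + 2*k/(4 + k))² (C(k) = (1 + (k + k)/(k + 4))² = (1 + (2*k)/(4 + k))² = (1 + 2*k/(4 + k))²)
1/C((-4 + 32) - 13) = 1/((4 + 3*((-4 + 32) - 13))²/(4 + ((-4 + 32) - 13))²) = 1/((4 + 3*(28 - 13))²/(4 + (28 - 13))²) = 1/((4 + 3*15)²/(4 + 15)²) = 1/((4 + 45)²/19²) = 1/((1/361)*49²) = 1/((1/361)*2401) = 1/(2401/361) = 361/2401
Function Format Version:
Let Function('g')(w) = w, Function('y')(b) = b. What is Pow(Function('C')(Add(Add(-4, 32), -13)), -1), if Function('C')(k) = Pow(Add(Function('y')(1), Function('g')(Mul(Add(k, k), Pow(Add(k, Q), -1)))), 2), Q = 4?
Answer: Rational(361, 2401) ≈ 0.15035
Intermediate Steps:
Function('C')(k) = Pow(Add(1, Mul(2, k, Pow(Add(4, k), -1))), 2) (Function('C')(k) = Pow(Add(1, Mul(Add(k, k), Pow(Add(k, 4), -1))), 2) = Pow(Add(1, Mul(Mul(2, k), Pow(Add(4, k), -1))), 2) = Pow(Add(1, Mul(2, k, Pow(Add(4, k), -1))), 2))
Pow(Function('C')(Add(Add(-4, 32), -13)), -1) = Pow(Mul(Pow(Add(4, Add(Add(-4, 32), -13)), -2), Pow(Add(4, Mul(3, Add(Add(-4, 32), -13))), 2)), -1) = Pow(Mul(Pow(Add(4, Add(28, -13)), -2), Pow(Add(4, Mul(3, Add(28, -13))), 2)), -1) = Pow(Mul(Pow(Add(4, 15), -2), Pow(Add(4, Mul(3, 15)), 2)), -1) = Pow(Mul(Pow(19, -2), Pow(Add(4, 45), 2)), -1) = Pow(Mul(Rational(1, 361), Pow(49, 2)), -1) = Pow(Mul(Rational(1, 361), 2401), -1) = Pow(Rational(2401, 361), -1) = Rational(361, 2401)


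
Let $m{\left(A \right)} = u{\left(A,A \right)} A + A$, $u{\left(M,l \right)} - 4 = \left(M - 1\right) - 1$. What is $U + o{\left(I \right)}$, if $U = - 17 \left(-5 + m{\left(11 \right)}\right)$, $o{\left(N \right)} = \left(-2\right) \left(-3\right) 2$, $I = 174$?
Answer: $-2521$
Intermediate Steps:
$u{\left(M,l \right)} = 2 + M$ ($u{\left(M,l \right)} = 4 + \left(\left(M - 1\right) - 1\right) = 4 + \left(\left(-1 + M\right) - 1\right) = 4 + \left(-2 + M\right) = 2 + M$)
$o{\left(N \right)} = 12$ ($o{\left(N \right)} = 6 \cdot 2 = 12$)
$m{\left(A \right)} = A + A \left(2 + A\right)$ ($m{\left(A \right)} = \left(2 + A\right) A + A = A \left(2 + A\right) + A = A + A \left(2 + A\right)$)
$U = -2533$ ($U = - 17 \left(-5 + 11 \left(3 + 11\right)\right) = - 17 \left(-5 + 11 \cdot 14\right) = - 17 \left(-5 + 154\right) = \left(-17\right) 149 = -2533$)
$U + o{\left(I \right)} = -2533 + 12 = -2521$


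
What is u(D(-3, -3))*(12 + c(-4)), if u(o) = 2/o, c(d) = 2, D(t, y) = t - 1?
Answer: -7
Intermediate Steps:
D(t, y) = -1 + t
u(D(-3, -3))*(12 + c(-4)) = (2/(-1 - 3))*(12 + 2) = (2/(-4))*14 = (2*(-¼))*14 = -½*14 = -7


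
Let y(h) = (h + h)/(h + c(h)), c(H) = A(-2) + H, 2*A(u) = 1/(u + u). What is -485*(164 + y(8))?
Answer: -10163660/127 ≈ -80029.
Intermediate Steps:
A(u) = 1/(4*u) (A(u) = 1/(2*(u + u)) = 1/(2*((2*u))) = (1/(2*u))/2 = 1/(4*u))
c(H) = -1/8 + H (c(H) = (1/4)/(-2) + H = (1/4)*(-1/2) + H = -1/8 + H)
y(h) = 2*h/(-1/8 + 2*h) (y(h) = (h + h)/(h + (-1/8 + h)) = (2*h)/(-1/8 + 2*h) = 2*h/(-1/8 + 2*h))
-485*(164 + y(8)) = -485*(164 + 16*8/(-1 + 16*8)) = -485*(164 + 16*8/(-1 + 128)) = -485*(164 + 16*8/127) = -485*(164 + 16*8*(1/127)) = -485*(164 + 128/127) = -485*20956/127 = -10163660/127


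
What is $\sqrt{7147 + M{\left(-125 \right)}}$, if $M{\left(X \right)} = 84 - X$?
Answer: $2 \sqrt{1839} \approx 85.767$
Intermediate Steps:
$\sqrt{7147 + M{\left(-125 \right)}} = \sqrt{7147 + \left(84 - -125\right)} = \sqrt{7147 + \left(84 + 125\right)} = \sqrt{7147 + 209} = \sqrt{7356} = 2 \sqrt{1839}$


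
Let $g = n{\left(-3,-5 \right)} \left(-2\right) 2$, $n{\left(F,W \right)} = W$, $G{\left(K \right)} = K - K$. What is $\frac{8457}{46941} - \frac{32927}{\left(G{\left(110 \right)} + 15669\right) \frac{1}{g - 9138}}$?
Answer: $\frac{4697717726653}{245172843} \approx 19161.0$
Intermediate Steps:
$G{\left(K \right)} = 0$
$g = 20$ ($g = \left(-5\right) \left(-2\right) 2 = 10 \cdot 2 = 20$)
$\frac{8457}{46941} - \frac{32927}{\left(G{\left(110 \right)} + 15669\right) \frac{1}{g - 9138}} = \frac{8457}{46941} - \frac{32927}{\left(0 + 15669\right) \frac{1}{20 - 9138}} = 8457 \cdot \frac{1}{46941} - \frac{32927}{15669 \frac{1}{-9118}} = \frac{2819}{15647} - \frac{32927}{15669 \left(- \frac{1}{9118}\right)} = \frac{2819}{15647} - \frac{32927}{- \frac{15669}{9118}} = \frac{2819}{15647} - - \frac{300228386}{15669} = \frac{2819}{15647} + \frac{300228386}{15669} = \frac{4697717726653}{245172843}$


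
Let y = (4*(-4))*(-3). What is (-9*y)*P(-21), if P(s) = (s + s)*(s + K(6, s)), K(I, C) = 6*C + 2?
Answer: -2630880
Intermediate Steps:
y = 48 (y = -16*(-3) = 48)
K(I, C) = 2 + 6*C
P(s) = 2*s*(2 + 7*s) (P(s) = (s + s)*(s + (2 + 6*s)) = (2*s)*(2 + 7*s) = 2*s*(2 + 7*s))
(-9*y)*P(-21) = (-9*48)*(2*(-21)*(2 + 7*(-21))) = -864*(-21)*(2 - 147) = -864*(-21)*(-145) = -432*6090 = -2630880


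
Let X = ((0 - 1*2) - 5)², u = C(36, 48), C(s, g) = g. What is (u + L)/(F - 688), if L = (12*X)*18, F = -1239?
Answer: -10632/1927 ≈ -5.5174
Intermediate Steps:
u = 48
X = 49 (X = ((0 - 2) - 5)² = (-2 - 5)² = (-7)² = 49)
L = 10584 (L = (12*49)*18 = 588*18 = 10584)
(u + L)/(F - 688) = (48 + 10584)/(-1239 - 688) = 10632/(-1927) = 10632*(-1/1927) = -10632/1927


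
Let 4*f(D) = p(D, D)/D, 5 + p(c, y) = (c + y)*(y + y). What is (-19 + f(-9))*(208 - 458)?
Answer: 125375/18 ≈ 6965.3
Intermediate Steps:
p(c, y) = -5 + 2*y*(c + y) (p(c, y) = -5 + (c + y)*(y + y) = -5 + (c + y)*(2*y) = -5 + 2*y*(c + y))
f(D) = (-5 + 4*D²)/(4*D) (f(D) = ((-5 + 2*D² + 2*D*D)/D)/4 = ((-5 + 2*D² + 2*D²)/D)/4 = ((-5 + 4*D²)/D)/4 = (-5 + 4*D²)/(4*D))
(-19 + f(-9))*(208 - 458) = (-19 + (-9 - 5/4/(-9)))*(208 - 458) = (-19 + (-9 - 5/4*(-⅑)))*(-250) = (-19 + (-9 + 5/36))*(-250) = (-19 - 319/36)*(-250) = -1003/36*(-250) = 125375/18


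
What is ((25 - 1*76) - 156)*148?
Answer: -30636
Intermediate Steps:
((25 - 1*76) - 156)*148 = ((25 - 76) - 156)*148 = (-51 - 156)*148 = -207*148 = -30636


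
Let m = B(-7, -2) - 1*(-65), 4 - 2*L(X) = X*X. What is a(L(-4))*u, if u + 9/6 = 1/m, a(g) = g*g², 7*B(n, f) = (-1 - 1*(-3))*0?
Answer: 20844/65 ≈ 320.68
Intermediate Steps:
L(X) = 2 - X²/2 (L(X) = 2 - X*X/2 = 2 - X²/2)
B(n, f) = 0 (B(n, f) = ((-1 - 1*(-3))*0)/7 = ((-1 + 3)*0)/7 = (2*0)/7 = (⅐)*0 = 0)
a(g) = g³
m = 65 (m = 0 - 1*(-65) = 0 + 65 = 65)
u = -193/130 (u = -3/2 + 1/65 = -193/130 ≈ -1.4846)
a(L(-4))*u = (2 - ½*(-4)²)³*(-193/130) = (2 - ½*16)³*(-193/130) = (2 - 8)³*(-193/130) = (-6)³*(-193/130) = -216*(-193/130) = 20844/65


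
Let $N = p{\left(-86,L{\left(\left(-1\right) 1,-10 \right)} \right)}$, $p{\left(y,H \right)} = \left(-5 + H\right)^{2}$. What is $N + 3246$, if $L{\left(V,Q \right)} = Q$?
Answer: $3471$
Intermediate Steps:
$N = 225$ ($N = \left(-5 - 10\right)^{2} = \left(-15\right)^{2} = 225$)
$N + 3246 = 225 + 3246 = 3471$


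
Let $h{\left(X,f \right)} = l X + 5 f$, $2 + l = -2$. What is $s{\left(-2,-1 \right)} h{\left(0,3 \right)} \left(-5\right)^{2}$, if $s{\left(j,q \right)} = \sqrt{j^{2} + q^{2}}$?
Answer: $375 \sqrt{5} \approx 838.53$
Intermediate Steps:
$l = -4$ ($l = -2 - 2 = -4$)
$h{\left(X,f \right)} = - 4 X + 5 f$
$s{\left(-2,-1 \right)} h{\left(0,3 \right)} \left(-5\right)^{2} = \sqrt{\left(-2\right)^{2} + \left(-1\right)^{2}} \left(\left(-4\right) 0 + 5 \cdot 3\right) \left(-5\right)^{2} = \sqrt{4 + 1} \left(0 + 15\right) 25 = \sqrt{5} \cdot 15 \cdot 25 = 15 \sqrt{5} \cdot 25 = 375 \sqrt{5}$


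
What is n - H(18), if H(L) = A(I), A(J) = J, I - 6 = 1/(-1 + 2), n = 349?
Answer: 342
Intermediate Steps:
I = 7 (I = 6 + 1/(-1 + 2) = 6 + 1/1 = 6 + 1 = 7)
H(L) = 7
n - H(18) = 349 - 1*7 = 349 - 7 = 342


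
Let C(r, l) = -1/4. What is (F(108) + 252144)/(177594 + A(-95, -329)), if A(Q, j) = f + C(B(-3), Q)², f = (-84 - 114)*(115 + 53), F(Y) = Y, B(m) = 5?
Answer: 310464/177637 ≈ 1.7477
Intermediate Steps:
C(r, l) = -¼ (C(r, l) = -1*¼ = -¼)
f = -33264 (f = -198*168 = -33264)
A(Q, j) = -532223/16 (A(Q, j) = -33264 + (-¼)² = -33264 + 1/16 = -532223/16)
(F(108) + 252144)/(177594 + A(-95, -329)) = (108 + 252144)/(177594 - 532223/16) = 252252/(2309281/16) = 252252*(16/2309281) = 310464/177637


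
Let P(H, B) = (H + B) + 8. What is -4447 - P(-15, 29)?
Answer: -4469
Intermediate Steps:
P(H, B) = 8 + B + H (P(H, B) = (B + H) + 8 = 8 + B + H)
-4447 - P(-15, 29) = -4447 - (8 + 29 - 15) = -4447 - 1*22 = -4447 - 22 = -4469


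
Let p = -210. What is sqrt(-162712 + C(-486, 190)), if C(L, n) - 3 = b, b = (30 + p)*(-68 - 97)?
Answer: I*sqrt(133009) ≈ 364.7*I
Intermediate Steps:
b = 29700 (b = (30 - 210)*(-68 - 97) = -180*(-165) = 29700)
C(L, n) = 29703 (C(L, n) = 3 + 29700 = 29703)
sqrt(-162712 + C(-486, 190)) = sqrt(-162712 + 29703) = sqrt(-133009) = I*sqrt(133009)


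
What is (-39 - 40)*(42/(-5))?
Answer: 3318/5 ≈ 663.60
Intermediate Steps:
(-39 - 40)*(42/(-5)) = -3318*(-1)/5 = -79*(-42/5) = 3318/5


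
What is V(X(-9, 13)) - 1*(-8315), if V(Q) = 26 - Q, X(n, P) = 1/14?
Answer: 116773/14 ≈ 8340.9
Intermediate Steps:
X(n, P) = 1/14
V(X(-9, 13)) - 1*(-8315) = (26 - 1*1/14) - 1*(-8315) = (26 - 1/14) + 8315 = 363/14 + 8315 = 116773/14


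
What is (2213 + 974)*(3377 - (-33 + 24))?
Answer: 10791182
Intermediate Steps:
(2213 + 974)*(3377 - (-33 + 24)) = 3187*(3377 - 1*(-9)) = 3187*(3377 + 9) = 3187*3386 = 10791182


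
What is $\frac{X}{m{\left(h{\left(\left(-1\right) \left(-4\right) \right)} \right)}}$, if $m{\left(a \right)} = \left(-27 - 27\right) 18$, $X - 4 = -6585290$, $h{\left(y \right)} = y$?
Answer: $\frac{3292643}{486} \approx 6775.0$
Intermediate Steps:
$X = -6585286$ ($X = 4 - 6585290 = -6585286$)
$m{\left(a \right)} = -972$ ($m{\left(a \right)} = \left(-54\right) 18 = -972$)
$\frac{X}{m{\left(h{\left(\left(-1\right) \left(-4\right) \right)} \right)}} = - \frac{6585286}{-972} = \left(-6585286\right) \left(- \frac{1}{972}\right) = \frac{3292643}{486}$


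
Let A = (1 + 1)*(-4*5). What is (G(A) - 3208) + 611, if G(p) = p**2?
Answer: -997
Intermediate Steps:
A = -40 (A = 2*(-20) = -40)
(G(A) - 3208) + 611 = ((-40)**2 - 3208) + 611 = (1600 - 3208) + 611 = -1608 + 611 = -997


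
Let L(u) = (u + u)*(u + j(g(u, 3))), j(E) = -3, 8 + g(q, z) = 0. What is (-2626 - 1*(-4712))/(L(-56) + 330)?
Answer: 1043/3469 ≈ 0.30066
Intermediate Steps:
g(q, z) = -8 (g(q, z) = -8 + 0 = -8)
L(u) = 2*u*(-3 + u) (L(u) = (u + u)*(u - 3) = (2*u)*(-3 + u) = 2*u*(-3 + u))
(-2626 - 1*(-4712))/(L(-56) + 330) = (-2626 - 1*(-4712))/(2*(-56)*(-3 - 56) + 330) = (-2626 + 4712)/(2*(-56)*(-59) + 330) = 2086/(6608 + 330) = 2086/6938 = 2086*(1/6938) = 1043/3469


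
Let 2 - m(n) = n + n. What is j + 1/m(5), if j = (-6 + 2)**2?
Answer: 127/8 ≈ 15.875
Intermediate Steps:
m(n) = 2 - 2*n (m(n) = 2 - (n + n) = 2 - 2*n)
j = 16 (j = (-4)**2 = 16)
j + 1/m(5) = 16 + 1/(2 - 2*5) = 16 + 1/(2 - 10) = 16 + 1/(-8) = 16 - 1/8 = 127/8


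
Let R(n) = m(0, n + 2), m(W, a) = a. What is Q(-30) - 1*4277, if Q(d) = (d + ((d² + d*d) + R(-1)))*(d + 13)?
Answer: -34384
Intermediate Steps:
R(n) = 2 + n (R(n) = n + 2 = 2 + n)
Q(d) = (13 + d)*(1 + d + 2*d²) (Q(d) = (d + ((d² + d*d) + (2 - 1)))*(d + 13) = (d + ((d² + d²) + 1))*(13 + d) = (d + (2*d² + 1))*(13 + d) = (d + (1 + 2*d²))*(13 + d) = (1 + d + 2*d²)*(13 + d) = (13 + d)*(1 + d + 2*d²))
Q(-30) - 1*4277 = (13 + 2*(-30)³ + 14*(-30) + 27*(-30)²) - 1*4277 = (13 + 2*(-27000) - 420 + 27*900) - 4277 = (13 - 54000 - 420 + 24300) - 4277 = -30107 - 4277 = -34384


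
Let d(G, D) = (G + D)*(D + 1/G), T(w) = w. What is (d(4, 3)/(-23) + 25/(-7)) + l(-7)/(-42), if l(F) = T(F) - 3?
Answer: -1193/276 ≈ -4.3225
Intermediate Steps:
d(G, D) = (D + G)*(D + 1/G)
l(F) = -3 + F (l(F) = F - 3 = -3 + F)
(d(4, 3)/(-23) + 25/(-7)) + l(-7)/(-42) = ((1 + 3² + 3*4 + 3/4)/(-23) + 25/(-7)) + (-3 - 7)/(-42) = ((1 + 9 + 12 + 3*(¼))*(-1/23) + 25*(-⅐)) - 1/42*(-10) = ((1 + 9 + 12 + ¾)*(-1/23) - 25/7) + 5/21 = ((91/4)*(-1/23) - 25/7) + 5/21 = (-91/92 - 25/7) + 5/21 = -2937/644 + 5/21 = -1193/276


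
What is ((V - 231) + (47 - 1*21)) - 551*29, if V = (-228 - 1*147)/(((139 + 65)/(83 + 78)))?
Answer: -1120637/68 ≈ -16480.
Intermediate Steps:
V = -20125/68 (V = (-228 - 147)/((204/161)) = -375/(204*(1/161)) = -375/204/161 = -375*161/204 = -20125/68 ≈ -295.96)
((V - 231) + (47 - 1*21)) - 551*29 = ((-20125/68 - 231) + (47 - 1*21)) - 551*29 = (-35833/68 + (47 - 21)) - 15979 = (-35833/68 + 26) - 15979 = -34065/68 - 15979 = -1120637/68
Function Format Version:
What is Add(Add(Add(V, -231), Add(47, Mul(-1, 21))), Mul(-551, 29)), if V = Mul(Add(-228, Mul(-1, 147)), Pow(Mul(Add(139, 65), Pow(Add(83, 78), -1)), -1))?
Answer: Rational(-1120637, 68) ≈ -16480.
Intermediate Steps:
V = Rational(-20125, 68) (V = Mul(Add(-228, -147), Pow(Mul(204, Pow(161, -1)), -1)) = Mul(-375, Pow(Mul(204, Rational(1, 161)), -1)) = Mul(-375, Pow(Rational(204, 161), -1)) = Mul(-375, Rational(161, 204)) = Rational(-20125, 68) ≈ -295.96)
Add(Add(Add(V, -231), Add(47, Mul(-1, 21))), Mul(-551, 29)) = Add(Add(Add(Rational(-20125, 68), -231), Add(47, Mul(-1, 21))), Mul(-551, 29)) = Add(Add(Rational(-35833, 68), Add(47, -21)), -15979) = Add(Add(Rational(-35833, 68), 26), -15979) = Add(Rational(-34065, 68), -15979) = Rational(-1120637, 68)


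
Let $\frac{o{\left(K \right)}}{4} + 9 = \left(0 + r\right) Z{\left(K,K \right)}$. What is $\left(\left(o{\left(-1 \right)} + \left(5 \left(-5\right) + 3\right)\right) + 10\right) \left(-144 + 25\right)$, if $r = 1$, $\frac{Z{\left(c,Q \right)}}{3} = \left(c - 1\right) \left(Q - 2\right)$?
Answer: $-2856$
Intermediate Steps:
$Z{\left(c,Q \right)} = 3 \left(-1 + c\right) \left(-2 + Q\right)$ ($Z{\left(c,Q \right)} = 3 \left(c - 1\right) \left(Q - 2\right) = 3 \left(-1 + c\right) \left(-2 + Q\right)$)
$o{\left(K \right)} = -12 - 36 K + 12 K^{2}$ ($o{\left(K \right)} = -36 + 4 \left(0 + 1\right) \left(6 - 6 K - 3 K + 3 K K\right) = -36 + 4 \cdot 1 \left(6 - 6 K - 3 K + 3 K^{2}\right) = -36 + 4 \cdot 1 \left(6 - 9 K + 3 K^{2}\right) = -36 + 4 \left(6 - 9 K + 3 K^{2}\right) = -36 + \left(24 - 36 K + 12 K^{2}\right) = -12 - 36 K + 12 K^{2}$)
$\left(\left(o{\left(-1 \right)} + \left(5 \left(-5\right) + 3\right)\right) + 10\right) \left(-144 + 25\right) = \left(\left(\left(-12 - -36 + 12 \left(-1\right)^{2}\right) + \left(5 \left(-5\right) + 3\right)\right) + 10\right) \left(-144 + 25\right) = \left(\left(\left(-12 + 36 + 12 \cdot 1\right) + \left(-25 + 3\right)\right) + 10\right) \left(-119\right) = \left(\left(\left(-12 + 36 + 12\right) - 22\right) + 10\right) \left(-119\right) = \left(\left(36 - 22\right) + 10\right) \left(-119\right) = \left(14 + 10\right) \left(-119\right) = 24 \left(-119\right) = -2856$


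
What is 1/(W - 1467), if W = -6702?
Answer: -1/8169 ≈ -0.00012241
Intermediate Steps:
1/(W - 1467) = 1/(-6702 - 1467) = 1/(-8169) = -1/8169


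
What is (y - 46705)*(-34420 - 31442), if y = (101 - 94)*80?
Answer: 3039201990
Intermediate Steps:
y = 560 (y = 7*80 = 560)
(y - 46705)*(-34420 - 31442) = (560 - 46705)*(-34420 - 31442) = -46145*(-65862) = 3039201990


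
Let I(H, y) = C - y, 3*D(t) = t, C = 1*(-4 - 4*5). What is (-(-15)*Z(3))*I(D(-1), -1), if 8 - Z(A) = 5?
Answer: -1035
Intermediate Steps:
Z(A) = 3 (Z(A) = 8 - 1*5 = 8 - 5 = 3)
C = -24 (C = 1*(-4 - 20) = 1*(-24) = -24)
D(t) = t/3
I(H, y) = -24 - y
(-(-15)*Z(3))*I(D(-1), -1) = (-(-15)*3)*(-24 - 1*(-1)) = (-15*(-3))*(-24 + 1) = 45*(-23) = -1035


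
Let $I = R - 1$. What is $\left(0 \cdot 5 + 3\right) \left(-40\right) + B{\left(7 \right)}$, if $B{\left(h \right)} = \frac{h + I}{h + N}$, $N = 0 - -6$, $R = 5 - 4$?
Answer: $- \frac{1553}{13} \approx -119.46$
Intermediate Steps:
$R = 1$
$N = 6$ ($N = 0 + 6 = 6$)
$I = 0$ ($I = 1 - 1 = 0$)
$B{\left(h \right)} = \frac{h}{6 + h}$ ($B{\left(h \right)} = \frac{h + 0}{h + 6} = \frac{h}{6 + h}$)
$\left(0 \cdot 5 + 3\right) \left(-40\right) + B{\left(7 \right)} = \left(0 \cdot 5 + 3\right) \left(-40\right) + \frac{7}{6 + 7} = \left(0 + 3\right) \left(-40\right) + \frac{7}{13} = 3 \left(-40\right) + 7 \cdot \frac{1}{13} = -120 + \frac{7}{13} = - \frac{1553}{13}$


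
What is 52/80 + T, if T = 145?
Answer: 2913/20 ≈ 145.65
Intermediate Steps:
52/80 + T = 52/80 + 145 = 52*(1/80) + 145 = 13/20 + 145 = 2913/20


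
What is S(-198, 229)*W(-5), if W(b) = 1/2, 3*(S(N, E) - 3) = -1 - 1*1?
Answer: 7/6 ≈ 1.1667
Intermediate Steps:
S(N, E) = 7/3 (S(N, E) = 3 + (-1 - 1*1)/3 = 3 + (-1 - 1)/3 = 3 + (⅓)*(-2) = 3 - ⅔ = 7/3)
W(b) = ½
S(-198, 229)*W(-5) = (7/3)*(½) = 7/6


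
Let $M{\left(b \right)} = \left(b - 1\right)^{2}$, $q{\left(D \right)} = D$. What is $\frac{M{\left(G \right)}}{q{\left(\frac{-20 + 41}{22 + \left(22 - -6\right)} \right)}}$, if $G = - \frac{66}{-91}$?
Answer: $\frac{31250}{173901} \approx 0.1797$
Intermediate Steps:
$G = \frac{66}{91}$ ($G = \left(-66\right) \left(- \frac{1}{91}\right) = \frac{66}{91} \approx 0.72528$)
$M{\left(b \right)} = \left(-1 + b\right)^{2}$
$\frac{M{\left(G \right)}}{q{\left(\frac{-20 + 41}{22 + \left(22 - -6\right)} \right)}} = \frac{\left(-1 + \frac{66}{91}\right)^{2}}{\left(-20 + 41\right) \frac{1}{22 + \left(22 - -6\right)}} = \frac{\left(- \frac{25}{91}\right)^{2}}{21 \frac{1}{22 + \left(22 + 6\right)}} = \frac{625}{8281 \frac{21}{22 + 28}} = \frac{625}{8281 \cdot \frac{21}{50}} = \frac{625}{8281} \cdot \frac{50}{21} = \frac{31250}{173901}$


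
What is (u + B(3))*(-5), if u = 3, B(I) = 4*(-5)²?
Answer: -515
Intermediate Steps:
B(I) = 100 (B(I) = 4*25 = 100)
(u + B(3))*(-5) = (3 + 100)*(-5) = 103*(-5) = -515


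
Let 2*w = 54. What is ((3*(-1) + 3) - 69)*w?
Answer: -1863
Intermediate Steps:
w = 27 (w = (½)*54 = 27)
((3*(-1) + 3) - 69)*w = ((3*(-1) + 3) - 69)*27 = ((-3 + 3) - 69)*27 = (0 - 69)*27 = -69*27 = -1863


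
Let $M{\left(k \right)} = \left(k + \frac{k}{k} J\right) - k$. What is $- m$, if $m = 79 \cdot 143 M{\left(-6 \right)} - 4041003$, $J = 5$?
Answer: $3984518$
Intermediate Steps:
$M{\left(k \right)} = 5$ ($M{\left(k \right)} = \left(k + \frac{k}{k} 5\right) - k = \left(k + 1 \cdot 5\right) - k = \left(k + 5\right) - k = \left(5 + k\right) - k = 5$)
$m = -3984518$ ($m = 79 \cdot 143 \cdot 5 - 4041003 = 11297 \cdot 5 - 4041003 = 56485 - 4041003 = -3984518$)
$- m = \left(-1\right) \left(-3984518\right) = 3984518$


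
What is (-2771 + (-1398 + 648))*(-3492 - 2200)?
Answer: 20041532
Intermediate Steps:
(-2771 + (-1398 + 648))*(-3492 - 2200) = (-2771 - 750)*(-5692) = -3521*(-5692) = 20041532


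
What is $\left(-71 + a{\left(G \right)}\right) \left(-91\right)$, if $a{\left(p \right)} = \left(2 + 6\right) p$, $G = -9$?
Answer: $13013$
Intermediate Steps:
$a{\left(p \right)} = 8 p$
$\left(-71 + a{\left(G \right)}\right) \left(-91\right) = \left(-71 + 8 \left(-9\right)\right) \left(-91\right) = \left(-71 - 72\right) \left(-91\right) = \left(-143\right) \left(-91\right) = 13013$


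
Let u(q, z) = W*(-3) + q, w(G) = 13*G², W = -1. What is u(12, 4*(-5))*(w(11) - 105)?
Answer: 22020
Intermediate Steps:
u(q, z) = 3 + q (u(q, z) = -1*(-3) + q = 3 + q)
u(12, 4*(-5))*(w(11) - 105) = (3 + 12)*(13*11² - 105) = 15*(13*121 - 105) = 15*(1573 - 105) = 15*1468 = 22020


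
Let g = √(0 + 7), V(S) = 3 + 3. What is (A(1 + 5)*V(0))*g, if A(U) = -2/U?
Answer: -2*√7 ≈ -5.2915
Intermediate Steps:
V(S) = 6
g = √7 ≈ 2.6458
(A(1 + 5)*V(0))*g = (-2/(1 + 5)*6)*√7 = (-2/6*6)*√7 = (-2*⅙*6)*√7 = (-⅓*6)*√7 = -2*√7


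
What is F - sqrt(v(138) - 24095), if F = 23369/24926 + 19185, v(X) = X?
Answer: 478228679/24926 - I*sqrt(23957) ≈ 19186.0 - 154.78*I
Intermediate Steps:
F = 478228679/24926 (F = 23369*(1/24926) + 19185 = 23369/24926 + 19185 = 478228679/24926 ≈ 19186.)
F - sqrt(v(138) - 24095) = 478228679/24926 - sqrt(138 - 24095) = 478228679/24926 - sqrt(-23957) = 478228679/24926 - I*sqrt(23957)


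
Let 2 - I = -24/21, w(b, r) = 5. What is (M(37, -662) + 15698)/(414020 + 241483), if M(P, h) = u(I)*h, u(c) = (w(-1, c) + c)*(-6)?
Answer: 336290/4588521 ≈ 0.073289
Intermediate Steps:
I = 22/7 (I = 2 - (-24)/21 = 2 - 1*(-8/7) = 2 + 8/7 = 22/7 ≈ 3.1429)
u(c) = -30 - 6*c (u(c) = (5 + c)*(-6) = -30 - 6*c)
M(P, h) = -342*h/7 (M(P, h) = (-30 - 6*22/7)*h = (-30 - 132/7)*h = -342*h/7)
(M(37, -662) + 15698)/(414020 + 241483) = (-342/7*(-662) + 15698)/(414020 + 241483) = (226404/7 + 15698)/655503 = (336290/7)*(1/655503) = 336290/4588521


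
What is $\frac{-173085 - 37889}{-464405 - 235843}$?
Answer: $\frac{105487}{350124} \approx 0.30128$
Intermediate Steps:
$\frac{-173085 - 37889}{-464405 - 235843} = - \frac{210974}{-700248} = \left(-210974\right) \left(- \frac{1}{700248}\right) = \frac{105487}{350124}$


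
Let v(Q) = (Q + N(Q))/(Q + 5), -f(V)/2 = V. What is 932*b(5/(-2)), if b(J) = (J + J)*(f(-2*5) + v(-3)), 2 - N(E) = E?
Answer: -97860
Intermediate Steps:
f(V) = -2*V
N(E) = 2 - E
v(Q) = 2/(5 + Q) (v(Q) = (Q + (2 - Q))/(Q + 5) = 2/(5 + Q))
b(J) = 42*J (b(J) = (J + J)*(-(-4)*5 + 2/(5 - 3)) = (2*J)*(-2*(-10) + 2/2) = (2*J)*(20 + 2*(½)) = (2*J)*(20 + 1) = (2*J)*21 = 42*J)
932*b(5/(-2)) = 932*(42*(5/(-2))) = 932*(42*(5*(-½))) = 932*(42*(-5/2)) = 932*(-105) = -97860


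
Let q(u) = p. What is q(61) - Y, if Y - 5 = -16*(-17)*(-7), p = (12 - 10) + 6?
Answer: 1907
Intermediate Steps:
p = 8 (p = 2 + 6 = 8)
q(u) = 8
Y = -1899 (Y = 5 - 16*(-17)*(-7) = 5 + 272*(-7) = 5 - 1904 = -1899)
q(61) - Y = 8 - 1*(-1899) = 8 + 1899 = 1907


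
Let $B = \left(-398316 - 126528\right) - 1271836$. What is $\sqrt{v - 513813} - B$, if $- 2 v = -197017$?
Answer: $1796680 + \frac{i \sqrt{1661218}}{2} \approx 1.7967 \cdot 10^{6} + 644.44 i$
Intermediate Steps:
$B = -1796680$ ($B = -524844 - 1271836 = -1796680$)
$v = \frac{197017}{2}$ ($v = \left(- \frac{1}{2}\right) \left(-197017\right) = \frac{197017}{2} \approx 98509.0$)
$\sqrt{v - 513813} - B = \sqrt{\frac{197017}{2} - 513813} - -1796680 = \sqrt{\frac{197017}{2} + \left(-648032 + 134219\right)} + 1796680 = \sqrt{\frac{197017}{2} - 513813} + 1796680 = \sqrt{- \frac{830609}{2}} + 1796680 = \frac{i \sqrt{1661218}}{2} + 1796680 = 1796680 + \frac{i \sqrt{1661218}}{2}$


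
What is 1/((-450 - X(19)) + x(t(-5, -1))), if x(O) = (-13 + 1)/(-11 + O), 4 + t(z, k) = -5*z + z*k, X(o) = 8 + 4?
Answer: -5/2314 ≈ -0.0021608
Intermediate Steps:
X(o) = 12
t(z, k) = -4 - 5*z + k*z (t(z, k) = -4 + (-5*z + z*k) = -4 + (-5*z + k*z) = -4 - 5*z + k*z)
x(O) = -12/(-11 + O)
1/((-450 - X(19)) + x(t(-5, -1))) = 1/((-450 - 1*12) - 12/(-11 + (-4 - 5*(-5) - 1*(-5)))) = 1/((-450 - 12) - 12/(-11 + (-4 + 25 + 5))) = 1/(-462 - 12/(-11 + 26)) = 1/(-462 - 12/15) = 1/(-462 - 12*1/15) = 1/(-462 - ⅘) = 1/(-2314/5) = -5/2314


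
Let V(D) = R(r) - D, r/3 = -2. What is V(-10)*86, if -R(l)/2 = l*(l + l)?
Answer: -11524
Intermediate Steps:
r = -6 (r = 3*(-2) = -6)
R(l) = -4*l² (R(l) = -2*l*(l + l) = -2*l*2*l = -4*l²)
V(D) = -144 - D (V(D) = -4*(-6)² - D = -4*36 - D = -144 - D)
V(-10)*86 = (-144 - 1*(-10))*86 = (-144 + 10)*86 = -134*86 = -11524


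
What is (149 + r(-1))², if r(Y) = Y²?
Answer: 22500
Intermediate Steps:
(149 + r(-1))² = (149 + (-1)²)² = (149 + 1)² = 150² = 22500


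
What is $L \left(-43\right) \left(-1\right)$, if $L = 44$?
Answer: $1892$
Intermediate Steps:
$L \left(-43\right) \left(-1\right) = 44 \left(-43\right) \left(-1\right) = \left(-1892\right) \left(-1\right) = 1892$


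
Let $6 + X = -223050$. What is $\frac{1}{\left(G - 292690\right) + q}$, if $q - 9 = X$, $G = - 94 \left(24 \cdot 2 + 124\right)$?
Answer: $- \frac{1}{531905} \approx -1.88 \cdot 10^{-6}$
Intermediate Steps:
$G = -16168$ ($G = - 94 \left(48 + 124\right) = \left(-94\right) 172 = -16168$)
$X = -223056$ ($X = -6 - 223050 = -223056$)
$q = -223047$ ($q = 9 - 223056 = -223047$)
$\frac{1}{\left(G - 292690\right) + q} = \frac{1}{\left(-16168 - 292690\right) - 223047} = \frac{1}{-308858 - 223047} = \frac{1}{-531905} = - \frac{1}{531905}$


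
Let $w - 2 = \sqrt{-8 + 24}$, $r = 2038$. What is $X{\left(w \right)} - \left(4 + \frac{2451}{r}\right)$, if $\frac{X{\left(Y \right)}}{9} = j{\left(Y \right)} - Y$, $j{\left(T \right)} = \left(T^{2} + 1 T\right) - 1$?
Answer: $\frac{631367}{2038} \approx 309.8$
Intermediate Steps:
$j{\left(T \right)} = -1 + T + T^{2}$ ($j{\left(T \right)} = \left(T^{2} + T\right) - 1 = \left(T + T^{2}\right) - 1 = -1 + T + T^{2}$)
$w = 6$ ($w = 2 + \sqrt{-8 + 24} = 2 + \sqrt{16} = 2 + 4 = 6$)
$X{\left(Y \right)} = -9 + 9 Y^{2}$ ($X{\left(Y \right)} = 9 \left(\left(-1 + Y + Y^{2}\right) - Y\right) = 9 \left(-1 + Y^{2}\right) = -9 + 9 Y^{2}$)
$X{\left(w \right)} - \left(4 + \frac{2451}{r}\right) = \left(-9 + 9 \cdot 6^{2}\right) - \left(4 + \frac{2451}{2038}\right) = \left(-9 + 9 \cdot 36\right) - \left(4 + 2451 \cdot \frac{1}{2038}\right) = \left(-9 + 324\right) - \left(4 + \frac{2451}{2038}\right) = 315 - \frac{10603}{2038} = \frac{631367}{2038}$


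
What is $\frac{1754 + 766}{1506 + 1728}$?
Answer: $\frac{60}{77} \approx 0.77922$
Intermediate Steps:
$\frac{1754 + 766}{1506 + 1728} = \frac{2520}{3234} = 2520 \cdot \frac{1}{3234} = \frac{60}{77}$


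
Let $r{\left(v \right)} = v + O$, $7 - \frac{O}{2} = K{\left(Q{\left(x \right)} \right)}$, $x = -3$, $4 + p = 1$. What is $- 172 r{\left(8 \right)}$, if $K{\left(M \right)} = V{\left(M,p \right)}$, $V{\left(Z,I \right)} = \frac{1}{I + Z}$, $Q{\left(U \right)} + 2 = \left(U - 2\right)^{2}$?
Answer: $- \frac{18834}{5} \approx -3766.8$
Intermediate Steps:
$p = -3$ ($p = -4 + 1 = -3$)
$Q{\left(U \right)} = -2 + \left(-2 + U\right)^{2}$ ($Q{\left(U \right)} = -2 + \left(U - 2\right)^{2} = -2 + \left(-2 + U\right)^{2}$)
$K{\left(M \right)} = \frac{1}{-3 + M}$
$O = \frac{139}{10}$ ($O = 14 - \frac{2}{-3 - \left(2 - \left(-2 - 3\right)^{2}\right)} = 14 - \frac{2}{-3 - \left(2 - \left(-5\right)^{2}\right)} = 14 - \frac{2}{-3 + \left(-2 + 25\right)} = 14 - \frac{2}{-3 + 23} = 14 - \frac{2}{20} = 14 - \frac{1}{10} = \frac{139}{10} \approx 13.9$)
$r{\left(v \right)} = \frac{139}{10} + v$ ($r{\left(v \right)} = v + \frac{139}{10} = \frac{139}{10} + v$)
$- 172 r{\left(8 \right)} = - 172 \left(\frac{139}{10} + 8\right) = \left(-172\right) \frac{219}{10} = - \frac{18834}{5}$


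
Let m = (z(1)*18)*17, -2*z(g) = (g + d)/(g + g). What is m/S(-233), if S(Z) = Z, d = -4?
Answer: -459/466 ≈ -0.98498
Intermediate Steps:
z(g) = -(-4 + g)/(4*g) (z(g) = -(g - 4)/(2*(g + g)) = -(-4 + g)/(2*(2*g)) = -(-4 + g)*1/(2*g)/2 = -(-4 + g)/(4*g))
m = 459/2 (m = (((¼)*(4 - 1*1)/1)*18)*17 = (((¼)*1*(4 - 1))*18)*17 = (((¼)*1*3)*18)*17 = ((¾)*18)*17 = (27/2)*17 = 459/2 ≈ 229.50)
m/S(-233) = (459/2)/(-233) = (459/2)*(-1/233) = -459/466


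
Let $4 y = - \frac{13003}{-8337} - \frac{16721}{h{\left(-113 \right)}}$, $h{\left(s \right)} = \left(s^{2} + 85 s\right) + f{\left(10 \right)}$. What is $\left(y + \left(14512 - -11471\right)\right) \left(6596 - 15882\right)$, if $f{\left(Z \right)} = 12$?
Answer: $- \frac{32183426019865}{133392} \approx -2.4127 \cdot 10^{8}$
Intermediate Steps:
$h{\left(s \right)} = 12 + s^{2} + 85 s$ ($h{\left(s \right)} = \left(s^{2} + 85 s\right) + 12 = 12 + s^{2} + 85 s$)
$y = - \frac{247117}{266784}$ ($y = \frac{- \frac{13003}{-8337} - \frac{16721}{12 + \left(-113\right)^{2} + 85 \left(-113\right)}}{4} = \frac{\left(-13003\right) \left(- \frac{1}{8337}\right) - \frac{16721}{12 + 12769 - 9605}}{4} = \frac{\frac{13003}{8337} - \frac{16721}{3176}}{4} = \frac{1}{4} \left(- \frac{247117}{66696}\right) = - \frac{247117}{266784} \approx -0.92628$)
$\left(y + \left(14512 - -11471\right)\right) \left(6596 - 15882\right) = \left(- \frac{247117}{266784} + \left(14512 - -11471\right)\right) \left(6596 - 15882\right) = \left(- \frac{247117}{266784} + \left(14512 + 11471\right)\right) \left(-9286\right) = \left(- \frac{247117}{266784} + 25983\right) \left(-9286\right) = \frac{6931601555}{266784} \left(-9286\right) = - \frac{32183426019865}{133392}$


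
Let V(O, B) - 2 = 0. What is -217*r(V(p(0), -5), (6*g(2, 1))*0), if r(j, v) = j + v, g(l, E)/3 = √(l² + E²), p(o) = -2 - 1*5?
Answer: -434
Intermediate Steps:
p(o) = -7 (p(o) = -2 - 5 = -7)
V(O, B) = 2 (V(O, B) = 2 + 0 = 2)
g(l, E) = 3*√(E² + l²) (g(l, E) = 3*√(l² + E²) = 3*√(E² + l²))
-217*r(V(p(0), -5), (6*g(2, 1))*0) = -217*(2 + (6*(3*√(1² + 2²)))*0) = -217*(2 + (6*(3*√(1 + 4)))*0) = -217*(2 + (6*(3*√5))*0) = -217*(2 + (18*√5)*0) = -217*(2 + 0) = -217*2 = -434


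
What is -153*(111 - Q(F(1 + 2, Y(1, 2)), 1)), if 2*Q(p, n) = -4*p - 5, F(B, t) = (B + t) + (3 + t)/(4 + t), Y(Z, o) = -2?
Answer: -35649/2 ≈ -17825.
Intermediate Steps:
F(B, t) = B + t + (3 + t)/(4 + t) (F(B, t) = (B + t) + (3 + t)/(4 + t) = B + t + (3 + t)/(4 + t))
Q(p, n) = -5/2 - 2*p (Q(p, n) = (-4*p - 5)/2 = (-5 - 4*p)/2 = -5/2 - 2*p)
-153*(111 - Q(F(1 + 2, Y(1, 2)), 1)) = -153*(111 - (-5/2 - 2*(3 + (-2)² + 4*(1 + 2) + 5*(-2) + (1 + 2)*(-2))/(4 - 2))) = -153*(111 - (-5/2 - 2*(3 + 4 + 4*3 - 10 + 3*(-2))/2)) = -153*(111 - (-5/2 - (3 + 4 + 12 - 10 - 6))) = -153*(111 - (-5/2 - 3)) = -153*(111 - 1*(-11/2)) = -153*(111 + 11/2) = -153*233/2 = -35649/2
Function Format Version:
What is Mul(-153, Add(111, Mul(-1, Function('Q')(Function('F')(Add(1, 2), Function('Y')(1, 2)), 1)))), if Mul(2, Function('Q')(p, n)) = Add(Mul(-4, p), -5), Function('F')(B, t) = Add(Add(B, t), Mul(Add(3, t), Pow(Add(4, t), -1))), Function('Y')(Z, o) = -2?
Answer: Rational(-35649, 2) ≈ -17825.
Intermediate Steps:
Function('F')(B, t) = Add(B, t, Mul(Pow(Add(4, t), -1), Add(3, t))) (Function('F')(B, t) = Add(Add(B, t), Mul(Pow(Add(4, t), -1), Add(3, t))) = Add(B, t, Mul(Pow(Add(4, t), -1), Add(3, t))))
Function('Q')(p, n) = Add(Rational(-5, 2), Mul(-2, p)) (Function('Q')(p, n) = Mul(Rational(1, 2), Add(Mul(-4, p), -5)) = Mul(Rational(1, 2), Add(-5, Mul(-4, p))) = Add(Rational(-5, 2), Mul(-2, p)))
Mul(-153, Add(111, Mul(-1, Function('Q')(Function('F')(Add(1, 2), Function('Y')(1, 2)), 1)))) = Mul(-153, Add(111, Mul(-1, Add(Rational(-5, 2), Mul(-2, Mul(Pow(Add(4, -2), -1), Add(3, Pow(-2, 2), Mul(4, Add(1, 2)), Mul(5, -2), Mul(Add(1, 2), -2)))))))) = Mul(-153, Add(111, Mul(-1, Add(Rational(-5, 2), Mul(-2, Mul(Pow(2, -1), Add(3, 4, Mul(4, 3), -10, Mul(3, -2)))))))) = Mul(-153, Add(111, Mul(-1, Add(Rational(-5, 2), Mul(-2, Mul(Rational(1, 2), Add(3, 4, 12, -10, -6))))))) = Mul(-153, Add(111, Mul(-1, Add(Rational(-5, 2), Mul(-2, Mul(Rational(1, 2), 3)))))) = Mul(-153, Add(111, Mul(-1, Add(Rational(-5, 2), Mul(-2, Rational(3, 2)))))) = Mul(-153, Add(111, Mul(-1, Add(Rational(-5, 2), -3)))) = Mul(-153, Add(111, Mul(-1, Rational(-11, 2)))) = Mul(-153, Add(111, Rational(11, 2))) = Mul(-153, Rational(233, 2)) = Rational(-35649, 2)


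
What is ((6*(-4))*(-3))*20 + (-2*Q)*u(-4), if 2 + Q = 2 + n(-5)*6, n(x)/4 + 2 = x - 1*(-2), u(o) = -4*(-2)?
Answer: 3360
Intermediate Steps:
u(o) = 8
n(x) = 4*x (n(x) = -8 + 4*(x - 1*(-2)) = -8 + 4*(x + 2) = -8 + 4*(2 + x) = -8 + (8 + 4*x) = 4*x)
Q = -120 (Q = -2 + (2 + (4*(-5))*6) = -2 + (2 - 20*6) = -2 + (2 - 120) = -2 - 118 = -120)
((6*(-4))*(-3))*20 + (-2*Q)*u(-4) = ((6*(-4))*(-3))*20 - 2*(-120)*8 = -24*(-3)*20 + 240*8 = 72*20 + 1920 = 1440 + 1920 = 3360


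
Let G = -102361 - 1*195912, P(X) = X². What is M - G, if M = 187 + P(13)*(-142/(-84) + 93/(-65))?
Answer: 62685817/210 ≈ 2.9850e+5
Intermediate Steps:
M = 48487/210 (M = 187 + 13²*(-142/(-84) + 93/(-65)) = 187 + 169*(-142*(-1/84) + 93*(-1/65)) = 187 + 169*(71/42 - 93/65) = 187 + 169*(709/2730) = 187 + 9217/210 = 48487/210 ≈ 230.89)
G = -298273 (G = -102361 - 195912 = -298273)
M - G = 48487/210 - 1*(-298273) = 48487/210 + 298273 = 62685817/210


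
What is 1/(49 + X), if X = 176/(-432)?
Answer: 27/1312 ≈ 0.020579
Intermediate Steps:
X = -11/27 (X = 176*(-1/432) = -11/27 ≈ -0.40741)
1/(49 + X) = 1/(49 - 11/27) = 1/(1312/27) = 27/1312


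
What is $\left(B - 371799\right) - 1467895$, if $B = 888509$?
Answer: $-951185$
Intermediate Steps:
$\left(B - 371799\right) - 1467895 = \left(888509 - 371799\right) - 1467895 = 516710 - 1467895 = -951185$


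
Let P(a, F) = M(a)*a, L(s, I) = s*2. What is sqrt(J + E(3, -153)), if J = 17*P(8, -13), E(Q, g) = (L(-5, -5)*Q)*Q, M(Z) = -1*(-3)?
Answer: sqrt(318) ≈ 17.833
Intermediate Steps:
M(Z) = 3
L(s, I) = 2*s
P(a, F) = 3*a
E(Q, g) = -10*Q**2 (E(Q, g) = ((2*(-5))*Q)*Q = (-10*Q)*Q = -10*Q**2)
J = 408 (J = 17*(3*8) = 17*24 = 408)
sqrt(J + E(3, -153)) = sqrt(408 - 10*3**2) = sqrt(408 - 10*9) = sqrt(408 - 90) = sqrt(318)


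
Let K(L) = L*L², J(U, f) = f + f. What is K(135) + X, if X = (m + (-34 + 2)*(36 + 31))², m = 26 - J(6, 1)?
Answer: 6954775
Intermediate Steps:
J(U, f) = 2*f
K(L) = L³
m = 24 (m = 26 - 2 = 24)
X = 4494400 (X = (24 + (-34 + 2)*(36 + 31))² = (24 - 32*67)² = (24 - 2144)² = (-2120)² = 4494400)
K(135) + X = 135³ + 4494400 = 2460375 + 4494400 = 6954775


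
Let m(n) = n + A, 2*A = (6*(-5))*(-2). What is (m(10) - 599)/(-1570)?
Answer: 559/1570 ≈ 0.35605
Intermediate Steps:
A = 30 (A = ((6*(-5))*(-2))/2 = (-30*(-2))/2 = (1/2)*60 = 30)
m(n) = 30 + n (m(n) = n + 30 = 30 + n)
(m(10) - 599)/(-1570) = ((30 + 10) - 599)/(-1570) = -(40 - 599)/1570 = -1/1570*(-559) = 559/1570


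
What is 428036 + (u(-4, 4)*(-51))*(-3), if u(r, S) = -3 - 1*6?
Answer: 426659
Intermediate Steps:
u(r, S) = -9 (u(r, S) = -3 - 6 = -9)
428036 + (u(-4, 4)*(-51))*(-3) = 428036 - 9*(-51)*(-3) = 428036 + 459*(-3) = 428036 - 1377 = 426659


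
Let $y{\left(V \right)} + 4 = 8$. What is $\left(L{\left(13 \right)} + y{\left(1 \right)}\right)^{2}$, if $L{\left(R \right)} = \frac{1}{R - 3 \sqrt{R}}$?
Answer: $\frac{1883}{104} + \frac{51 \sqrt{13}}{104} \approx 19.874$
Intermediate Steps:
$y{\left(V \right)} = 4$ ($y{\left(V \right)} = -4 + 8 = 4$)
$\left(L{\left(13 \right)} + y{\left(1 \right)}\right)^{2} = \left(\frac{1}{13 - 3 \sqrt{13}} + 4\right)^{2} = \left(4 + \frac{1}{13 - 3 \sqrt{13}}\right)^{2}$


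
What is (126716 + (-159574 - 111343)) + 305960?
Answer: 161759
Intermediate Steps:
(126716 + (-159574 - 111343)) + 305960 = (126716 - 270917) + 305960 = -144201 + 305960 = 161759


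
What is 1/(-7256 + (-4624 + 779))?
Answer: -1/11101 ≈ -9.0082e-5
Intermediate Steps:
1/(-7256 + (-4624 + 779)) = 1/(-7256 - 3845) = 1/(-11101) = -1/11101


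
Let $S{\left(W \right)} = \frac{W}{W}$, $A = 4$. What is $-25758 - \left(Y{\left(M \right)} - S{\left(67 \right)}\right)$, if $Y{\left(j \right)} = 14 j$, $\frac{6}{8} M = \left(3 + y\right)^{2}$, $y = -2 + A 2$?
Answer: $-27269$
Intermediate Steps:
$y = 6$ ($y = -2 + 4 \cdot 2 = -2 + 8 = 6$)
$M = 108$ ($M = \frac{4 \left(3 + 6\right)^{2}}{3} = \frac{4 \cdot 9^{2}}{3} = \frac{4}{3} \cdot 81 = 108$)
$S{\left(W \right)} = 1$
$-25758 - \left(Y{\left(M \right)} - S{\left(67 \right)}\right) = -25758 - \left(14 \cdot 108 - 1\right) = -25758 - \left(1512 - 1\right) = -25758 - 1511 = -27269$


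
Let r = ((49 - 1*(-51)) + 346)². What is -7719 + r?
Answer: 191197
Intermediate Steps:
r = 198916 (r = ((49 + 51) + 346)² = (100 + 346)² = 446² = 198916)
-7719 + r = -7719 + 198916 = 191197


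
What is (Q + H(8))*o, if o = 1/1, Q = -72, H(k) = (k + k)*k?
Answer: 56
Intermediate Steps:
H(k) = 2*k**2 (H(k) = (2*k)*k = 2*k**2)
o = 1
(Q + H(8))*o = (-72 + 2*8**2)*1 = (-72 + 2*64)*1 = (-72 + 128)*1 = 56*1 = 56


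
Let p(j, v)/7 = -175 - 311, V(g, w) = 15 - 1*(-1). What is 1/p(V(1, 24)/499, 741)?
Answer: -1/3402 ≈ -0.00029394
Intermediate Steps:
V(g, w) = 16 (V(g, w) = 15 + 1 = 16)
p(j, v) = -3402 (p(j, v) = 7*(-175 - 311) = 7*(-486) = -3402)
1/p(V(1, 24)/499, 741) = 1/(-3402) = -1/3402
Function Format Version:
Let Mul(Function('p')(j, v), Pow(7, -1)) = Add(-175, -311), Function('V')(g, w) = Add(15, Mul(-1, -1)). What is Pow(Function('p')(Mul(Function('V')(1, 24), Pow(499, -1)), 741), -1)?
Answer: Rational(-1, 3402) ≈ -0.00029394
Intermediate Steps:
Function('V')(g, w) = 16 (Function('V')(g, w) = Add(15, 1) = 16)
Function('p')(j, v) = -3402 (Function('p')(j, v) = Mul(7, Add(-175, -311)) = Mul(7, -486) = -3402)
Pow(Function('p')(Mul(Function('V')(1, 24), Pow(499, -1)), 741), -1) = Pow(-3402, -1) = Rational(-1, 3402)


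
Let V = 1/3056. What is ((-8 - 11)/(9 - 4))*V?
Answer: -19/15280 ≈ -0.0012435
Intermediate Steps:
V = 1/3056 ≈ 0.00032723
((-8 - 11)/(9 - 4))*V = ((-8 - 11)/(9 - 4))*(1/3056) = -19/5*(1/3056) = -19*⅕*(1/3056) = -19/5*1/3056 = -19/15280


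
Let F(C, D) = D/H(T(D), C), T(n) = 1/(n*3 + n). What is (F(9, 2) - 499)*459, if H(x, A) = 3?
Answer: -228735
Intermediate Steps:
T(n) = 1/(4*n) (T(n) = 1/(3*n + n) = 1/(4*n))
F(C, D) = D/3
(F(9, 2) - 499)*459 = ((⅓)*2 - 499)*459 = (⅔ - 499)*459 = -1495/3*459 = -228735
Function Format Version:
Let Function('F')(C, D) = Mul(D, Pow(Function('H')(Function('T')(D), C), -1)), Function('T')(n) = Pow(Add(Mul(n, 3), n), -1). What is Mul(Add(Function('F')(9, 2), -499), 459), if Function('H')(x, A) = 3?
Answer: -228735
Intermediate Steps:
Function('T')(n) = Mul(Rational(1, 4), Pow(n, -1)) (Function('T')(n) = Pow(Add(Mul(3, n), n), -1) = Pow(Mul(4, n), -1) = Mul(Rational(1, 4), Pow(n, -1)))
Function('F')(C, D) = Mul(Rational(1, 3), D) (Function('F')(C, D) = Mul(D, Pow(3, -1)) = Mul(D, Rational(1, 3)) = Mul(Rational(1, 3), D))
Mul(Add(Function('F')(9, 2), -499), 459) = Mul(Add(Mul(Rational(1, 3), 2), -499), 459) = Mul(Add(Rational(2, 3), -499), 459) = Mul(Rational(-1495, 3), 459) = -228735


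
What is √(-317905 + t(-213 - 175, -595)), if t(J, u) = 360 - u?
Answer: 5*I*√12678 ≈ 562.98*I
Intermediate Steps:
√(-317905 + t(-213 - 175, -595)) = √(-317905 + (360 - 1*(-595))) = √(-317905 + (360 + 595)) = √(-317905 + 955) = √(-316950) = 5*I*√12678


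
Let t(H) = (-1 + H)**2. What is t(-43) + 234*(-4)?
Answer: 1000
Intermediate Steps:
t(-43) + 234*(-4) = (-1 - 43)**2 + 234*(-4) = (-44)**2 - 936 = 1936 - 936 = 1000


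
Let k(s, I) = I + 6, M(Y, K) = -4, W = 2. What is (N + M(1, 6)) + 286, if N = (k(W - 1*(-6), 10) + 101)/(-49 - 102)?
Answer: 42465/151 ≈ 281.23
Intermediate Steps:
k(s, I) = 6 + I
N = -117/151 (N = ((6 + 10) + 101)/(-49 - 102) = (16 + 101)/(-151) = 117*(-1/151) = -117/151 ≈ -0.77483)
(N + M(1, 6)) + 286 = (-117/151 - 4) + 286 = -721/151 + 286 = 42465/151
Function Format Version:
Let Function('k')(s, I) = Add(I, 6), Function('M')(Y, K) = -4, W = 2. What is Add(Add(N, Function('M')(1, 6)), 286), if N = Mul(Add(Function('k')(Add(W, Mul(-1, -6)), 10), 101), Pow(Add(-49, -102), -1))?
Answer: Rational(42465, 151) ≈ 281.23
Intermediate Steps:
Function('k')(s, I) = Add(6, I)
N = Rational(-117, 151) (N = Mul(Add(Add(6, 10), 101), Pow(Add(-49, -102), -1)) = Mul(Add(16, 101), Pow(-151, -1)) = Mul(117, Rational(-1, 151)) = Rational(-117, 151) ≈ -0.77483)
Add(Add(N, Function('M')(1, 6)), 286) = Add(Add(Rational(-117, 151), -4), 286) = Add(Rational(-721, 151), 286) = Rational(42465, 151)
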